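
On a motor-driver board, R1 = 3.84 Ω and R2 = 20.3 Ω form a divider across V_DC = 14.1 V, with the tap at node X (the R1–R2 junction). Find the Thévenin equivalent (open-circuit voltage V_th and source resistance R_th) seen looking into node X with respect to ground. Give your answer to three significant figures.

Open-circuit (no load on X): V_th = V_DC · R2/(R1 + R2) = 14.1 × 20.3/(3.840 + 20.3) = 11.86 V.
Zeroing V_DC shorts the top of R1 to ground, so R_th = R1 ‖ R2 = 3.229 Ω.

V_th ≈ 11.9 V, R_th ≈ 3.23 Ω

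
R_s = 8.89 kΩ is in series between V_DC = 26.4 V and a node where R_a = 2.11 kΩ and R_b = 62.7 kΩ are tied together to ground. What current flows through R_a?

Combine the parallel branches: R_p = (1/2.11 + 1/62.7)⁻¹ = 2.041 kΩ.
Node voltage V_A = V_DC · R_p/(R_s + R_p) = 26.4 × 0.1867 = 4.930 V.
Branch current I = V_A/R_a = 4.930/2.11 = 2.336 mA.

I ≈ 2.34 mA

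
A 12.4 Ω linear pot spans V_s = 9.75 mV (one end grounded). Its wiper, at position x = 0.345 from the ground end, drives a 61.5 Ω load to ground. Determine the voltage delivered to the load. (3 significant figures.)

The pot divides into 8.122 Ω above the wiper and 4.278 Ω below.
R_L loads the lower segment: effective lower R = 4.000 Ω.
V_out = 9.75 × 4.000/(8.122 + 4.000) = 3.217 mV.
(Unloaded: V_out = x·V_s = 3.36 mV.)

V_out ≈ 3.22 mV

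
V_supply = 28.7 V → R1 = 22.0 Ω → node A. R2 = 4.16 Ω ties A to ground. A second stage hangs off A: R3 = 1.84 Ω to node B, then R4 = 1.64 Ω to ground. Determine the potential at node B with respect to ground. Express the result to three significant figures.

The second stage (R3 + R4 = 3.480 Ω) loads node A in parallel with R2.
Effective lower resistance at A: R2 ‖ 3.480 = 1.895 Ω.
First divider: V_A = V_supply · 1.895/(22.0 + 1.895) = 2.276 V.
Then the unloaded second divider: V_B = V_A × R4/(R3+R4) = 2.276 × 0.4713 = 1.073 V.

V_B ≈ 1.07 V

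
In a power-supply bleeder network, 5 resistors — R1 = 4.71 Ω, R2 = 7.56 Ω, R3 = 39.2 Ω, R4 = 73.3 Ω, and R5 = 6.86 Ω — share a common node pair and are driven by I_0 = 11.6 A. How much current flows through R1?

Total conductance ΣG = 1/4.71 + 1/7.56 + 1/39.2 + 1/73.3 + 1/6.86 = 0.5295 (units of 1/Ω).
By the current-divider rule, I = I_0 · G_k/ΣG = 11.6 × 0.4010 = 4.651 A.

I ≈ 4.65 A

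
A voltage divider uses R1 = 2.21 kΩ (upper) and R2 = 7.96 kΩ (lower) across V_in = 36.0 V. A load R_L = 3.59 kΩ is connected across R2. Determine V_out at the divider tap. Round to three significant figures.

V_out ≈ 19.0 V

R2 ‖ R_L = (7.96 × 3.59)/(7.96 + 3.59) = 2.474 kΩ.
Then V_out = V_in · R2'/(R1 + R2') = 36.0 × 2.474/4.684 = 19.02 V.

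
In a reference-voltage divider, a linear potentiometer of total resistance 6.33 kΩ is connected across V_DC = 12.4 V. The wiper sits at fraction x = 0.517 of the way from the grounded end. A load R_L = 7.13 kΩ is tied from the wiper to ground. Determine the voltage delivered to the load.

V_out ≈ 5.25 V

Split the track: R_lower = x·R_p = 3.273 kΩ, R_upper = (1−x)·R_p = 3.057 kΩ.
Lower segment in parallel with the load: 3.273 ‖ 7.13 = 2.243 kΩ.
Then V_out = V_DC · 2.243/(3.057 + 2.243) = 5.247 V.
(Unloaded: V_out = x·V_DC = 6.41 V.)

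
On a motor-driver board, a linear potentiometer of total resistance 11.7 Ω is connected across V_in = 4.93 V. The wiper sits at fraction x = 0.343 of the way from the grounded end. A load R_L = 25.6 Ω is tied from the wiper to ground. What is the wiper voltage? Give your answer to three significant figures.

Lower segment x·R_p = 4.013 Ω; upper segment (1−x)·R_p = 7.687 Ω.
Lower segment in parallel with the load: 4.013 ‖ 25.6 = 3.469 Ω.
V_out = 4.93 × 3.469/(7.687 + 3.469) = 1.533 V.

V_out ≈ 1.53 V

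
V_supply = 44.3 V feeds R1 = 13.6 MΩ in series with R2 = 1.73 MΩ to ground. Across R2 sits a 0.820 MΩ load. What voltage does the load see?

V_out ≈ 1.74 V

First combine the lower leg with the load: R2 ‖ R_L = 0.5563 MΩ.
Now apply the divider: V_out = 44.3 × 0.03930 = 1.741 V.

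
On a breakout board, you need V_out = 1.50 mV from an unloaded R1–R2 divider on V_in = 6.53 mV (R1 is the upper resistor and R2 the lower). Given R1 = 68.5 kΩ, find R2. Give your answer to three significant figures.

V_out/V_in = R2/(R1+R2) = 0.2297.
So R2 = R1 · V_out/(V_in − V_out) = 68.5 × 1.50/(6.53 − 1.50) = 68.5 × 0.2982 = 20.43 kΩ.

R2 ≈ 20.4 kΩ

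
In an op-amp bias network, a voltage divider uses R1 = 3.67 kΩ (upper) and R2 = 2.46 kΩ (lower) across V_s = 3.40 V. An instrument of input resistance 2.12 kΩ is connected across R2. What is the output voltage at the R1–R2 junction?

First combine the lower leg with the load: R2 ‖ R_L = 1.139 kΩ.
Voltage divider with the loaded lower leg: V_out = 3.40 × 1.139/(3.67 + 1.139) = 3.40 × 0.2368 = 0.8051 V.
(Unloaded it would be 1.36 V; the load pulls it down.)

V_out ≈ 0.805 V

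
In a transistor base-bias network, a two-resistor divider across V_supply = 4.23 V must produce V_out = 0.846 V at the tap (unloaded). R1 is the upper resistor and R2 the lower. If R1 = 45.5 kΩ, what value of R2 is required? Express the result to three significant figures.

R2 ≈ 11.4 kΩ

V_out/V_supply = R2/(R1+R2) = 0.2000.
So R2 = R1 · V_out/(V_supply − V_out) = 45.5 × 0.846/(4.23 − 0.846) = 45.5 × 0.2500 = 11.38 kΩ.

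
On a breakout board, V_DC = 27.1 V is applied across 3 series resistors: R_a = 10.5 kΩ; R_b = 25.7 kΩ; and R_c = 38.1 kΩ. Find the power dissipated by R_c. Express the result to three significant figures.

ΣR = 74.30 kΩ → I = 27.1/74.30 = 0.3647 mA.
V(R_c) = I·R = 13.90 V; P = V·I = 13.90 × 0.3647 = 5.069 mW.

P ≈ 5.07 mW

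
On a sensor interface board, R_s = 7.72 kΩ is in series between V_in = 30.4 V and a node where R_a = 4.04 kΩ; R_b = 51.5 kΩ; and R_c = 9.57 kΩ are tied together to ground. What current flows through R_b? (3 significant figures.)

I ≈ 0.153 mA

Equivalent of the parallel group: R_p = 2.692 kΩ.
Node voltage V_A = V_in · R_p/(R_s + R_p) = 30.4 × 0.2586 = 7.860 V.
I(R_b) = V_A / R_b = 7.860/51.5 = 0.1526 mA.
(Equivalently: I_total = 2.920 mA, then current-divider fraction G_k/ΣG = 0.05228.)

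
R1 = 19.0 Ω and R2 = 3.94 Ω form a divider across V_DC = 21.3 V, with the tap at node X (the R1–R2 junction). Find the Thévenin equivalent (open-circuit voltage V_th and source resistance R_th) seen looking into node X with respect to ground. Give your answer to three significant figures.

V_th ≈ 3.66 V, R_th ≈ 3.26 Ω

Open-circuit (no load on X): V_th = V_DC · R2/(R1 + R2) = 21.3 × 3.94/(19.00 + 3.94) = 3.658 V.
Zeroing V_DC shorts the top of R1 to ground, so R_th = R1 ‖ R2 = 3.263 Ω.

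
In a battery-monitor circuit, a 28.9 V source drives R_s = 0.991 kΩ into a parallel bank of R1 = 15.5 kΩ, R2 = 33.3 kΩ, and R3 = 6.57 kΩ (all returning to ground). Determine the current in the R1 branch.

I ≈ 1.50 mA

Equivalent of the parallel group: R_p = 4.053 kΩ.
V_A = 28.9 × 4.053/5.044 = 23.22 V.
I(R1) = V_A / R1 = 23.22/15.5 = 1.498 mA.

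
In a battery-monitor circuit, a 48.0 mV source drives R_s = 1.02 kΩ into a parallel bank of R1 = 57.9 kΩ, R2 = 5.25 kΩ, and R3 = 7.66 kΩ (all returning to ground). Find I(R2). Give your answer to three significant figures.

I ≈ 6.80 µA

Equivalent of the parallel group: R_p = 2.956 kΩ.
Node voltage V_A = V_s · R_p/(R_s + R_p) = 48.0 × 0.7435 = 35.69 mV.
Branch current I = V_A/R2 = 35.69/5.25 = 6.797 µA.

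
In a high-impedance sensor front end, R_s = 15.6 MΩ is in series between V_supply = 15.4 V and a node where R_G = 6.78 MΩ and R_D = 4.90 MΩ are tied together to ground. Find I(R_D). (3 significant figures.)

I ≈ 0.485 µA

Parallel bank: R_p = 1/(1/6.78 + 1/4.90) = 2.844 MΩ.
V_A by voltage divider: V_A = 15.4 × 2.844/(15.6 + 2.844) = 2.375 V.
Branch current I = V_A/R_D = 2.375/4.90 = 0.4847 µA.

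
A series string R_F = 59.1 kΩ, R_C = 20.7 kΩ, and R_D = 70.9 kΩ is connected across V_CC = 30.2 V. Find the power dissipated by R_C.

Series current I = V_CC/ΣR = 30.2/150.7 = 0.2004 mA.
P = I²R = 0.04016 × 20.7 = 0.8313 mW.

P ≈ 0.831 mW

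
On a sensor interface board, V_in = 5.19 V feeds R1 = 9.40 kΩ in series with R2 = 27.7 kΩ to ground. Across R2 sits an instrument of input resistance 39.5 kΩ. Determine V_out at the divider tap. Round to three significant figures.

First combine the lower leg with the load: R2 ‖ R_L = 16.28 kΩ.
Then V_out = V_in · R2'/(R1 + R2') = 5.19 × 16.28/25.68 = 3.290 V.
(Unloaded it would be 3.88 V; the load pulls it down.)

V_out ≈ 3.29 V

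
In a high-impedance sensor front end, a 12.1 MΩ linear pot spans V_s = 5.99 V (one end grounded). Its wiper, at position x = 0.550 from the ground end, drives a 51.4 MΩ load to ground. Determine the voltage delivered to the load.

V_out ≈ 3.11 V

Lower segment x·R_p = 6.655 MΩ; upper segment (1−x)·R_p = 5.445 MΩ.
R_L loads the lower segment: effective lower R = 5.892 MΩ.
V_out = 5.99 × 5.892/(5.445 + 5.892) = 3.113 V.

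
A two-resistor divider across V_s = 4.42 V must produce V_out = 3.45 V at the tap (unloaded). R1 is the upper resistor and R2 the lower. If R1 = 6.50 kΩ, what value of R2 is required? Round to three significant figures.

The divider ratio is R2/(R1+R2) = 3.45/4.42 = 0.7805.
Rearranging, R2 = R1·k/(1−k) = 6.50 × 3.557 = 23.12 kΩ.

R2 ≈ 23.1 kΩ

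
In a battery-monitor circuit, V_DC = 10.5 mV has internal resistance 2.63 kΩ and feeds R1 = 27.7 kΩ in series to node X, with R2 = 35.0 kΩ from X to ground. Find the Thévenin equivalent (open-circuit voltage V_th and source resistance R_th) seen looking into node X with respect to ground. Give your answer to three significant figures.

V_th ≈ 5.63 mV, R_th ≈ 16.2 kΩ

R1' = 2.63 + 27.7 = 30.33 kΩ (source resistance + R1).
V_th is the unloaded tap voltage: V_DC · R2/(R1'+R2) = 10.5 × 0.5357 = 5.625 mV.
With V_DC suppressed (replaced by a short), R_th = R1' ‖ R2 = (30.33 × 35.0)/(30.33 + 35.0) = 16.25 kΩ.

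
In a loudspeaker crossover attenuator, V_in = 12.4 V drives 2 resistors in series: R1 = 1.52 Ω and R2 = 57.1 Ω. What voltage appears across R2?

Series total: ΣR = 1.52 + 57.1 = 58.62 Ω.
V = V_in · R/ΣR = 12.4 × 0.9741 = 12.08 V.

V ≈ 12.1 V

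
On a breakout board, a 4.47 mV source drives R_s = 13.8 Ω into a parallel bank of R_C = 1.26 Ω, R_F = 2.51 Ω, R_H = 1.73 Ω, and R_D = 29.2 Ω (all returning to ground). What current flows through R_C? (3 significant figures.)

I ≈ 0.137 mA

Combine the parallel branches: R_p = (1/1.26 + 1/2.51 + 1/1.73 + 1/29.2)⁻¹ = 0.5542 Ω.
Node voltage V_A = V_DC · R_p/(R_s + R_p) = 4.47 × 0.03861 = 0.1726 mV.
Branch current I = V_A/R_C = 0.1726/1.26 = 0.1370 mA.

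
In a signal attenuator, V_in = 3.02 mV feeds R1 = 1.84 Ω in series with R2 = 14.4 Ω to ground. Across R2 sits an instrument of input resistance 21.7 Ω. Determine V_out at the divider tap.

First combine the lower leg with the load: R2 ‖ R_L = 8.656 Ω.
Now apply the divider: V_out = 3.02 × 0.8247 = 2.491 mV.
(Unloaded it would be 2.68 mV; the load pulls it down.)

V_out ≈ 2.49 mV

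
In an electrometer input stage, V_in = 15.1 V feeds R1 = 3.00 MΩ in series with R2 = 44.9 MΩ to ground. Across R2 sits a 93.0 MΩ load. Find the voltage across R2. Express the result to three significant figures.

R2 ‖ R_L = (44.9 × 93.0)/(44.9 + 93.0) = 30.28 MΩ.
Now apply the divider: V_out = 15.1 × 0.9099 = 13.74 V.
(Unloaded it would be 14.2 V; the load pulls it down.)

V_out ≈ 13.7 V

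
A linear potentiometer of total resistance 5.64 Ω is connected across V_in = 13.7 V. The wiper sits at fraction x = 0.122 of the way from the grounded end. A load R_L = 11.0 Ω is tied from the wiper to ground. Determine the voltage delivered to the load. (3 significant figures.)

V_out ≈ 1.58 V

The pot divides into 4.952 Ω above the wiper and 0.6881 Ω below.
R_L loads the lower segment: effective lower R = 0.6476 Ω.
Then V_out = V_in · 0.6476/(4.952 + 0.6476) = 1.584 V.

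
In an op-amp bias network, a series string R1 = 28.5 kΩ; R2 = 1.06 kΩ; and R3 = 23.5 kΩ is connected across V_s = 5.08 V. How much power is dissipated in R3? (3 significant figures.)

P ≈ 0.215 mW

ΣR = 53.06 kΩ → I = 5.08/53.06 = 0.09574 mA.
P(R3) = I²·R3 = (0.09574)² × 23.5 = 0.2154 mW.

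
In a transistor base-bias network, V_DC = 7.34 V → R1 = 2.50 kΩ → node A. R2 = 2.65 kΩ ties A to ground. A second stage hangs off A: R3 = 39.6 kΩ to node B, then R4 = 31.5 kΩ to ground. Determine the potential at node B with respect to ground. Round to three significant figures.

V_B ≈ 1.64 V

Node A sees R2 in parallel with the series input of stage 2, R3 + R4 = 71.10 kΩ.
Effective lower resistance at A: R2 ‖ 71.10 = 2.555 kΩ.
So V_A = 7.34 × 0.5054 = 3.710 V.
Stage 2 is unloaded, so V_B = V_A · R4/(R3+R4) = 3.710 × 31.5/71.10 = 1.644 V.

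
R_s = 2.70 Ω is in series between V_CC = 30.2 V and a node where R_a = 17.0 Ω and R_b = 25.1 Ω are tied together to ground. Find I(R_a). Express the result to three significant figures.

Equivalent of the parallel group: R_p = 10.14 Ω.
Node voltage V_A = V_CC · R_p/(R_s + R_p) = 30.2 × 0.7896 = 23.85 V.
I(R_a) = V_A / R_a = 23.85/17.0 = 1.403 A.

I ≈ 1.40 A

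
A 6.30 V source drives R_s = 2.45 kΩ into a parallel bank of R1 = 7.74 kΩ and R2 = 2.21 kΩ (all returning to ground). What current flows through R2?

I ≈ 1.18 mA

Equivalent of the parallel group: R_p = 1.719 kΩ.
V_A = 6.30 × 1.719/4.169 = 2.598 V.
I(R2) = V_A / R2 = 2.598/2.21 = 1.175 mA.
(Check via current divider: I_total = 1.511 mA; share G_k/ΣG = 0.7779 → same result.)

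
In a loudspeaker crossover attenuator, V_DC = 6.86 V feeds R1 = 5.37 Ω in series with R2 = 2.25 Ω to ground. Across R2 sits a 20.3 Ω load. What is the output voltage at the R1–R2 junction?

R2 ‖ R_L = (2.25 × 20.3)/(2.25 + 20.3) = 2.025 Ω.
Voltage divider with the loaded lower leg: V_out = 6.86 × 2.025/(5.37 + 2.025) = 6.86 × 0.2739 = 1.879 V.

V_out ≈ 1.88 V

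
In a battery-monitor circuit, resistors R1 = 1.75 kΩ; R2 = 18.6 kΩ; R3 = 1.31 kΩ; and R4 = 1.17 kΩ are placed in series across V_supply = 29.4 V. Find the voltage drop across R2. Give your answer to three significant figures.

Total series resistance ΣR = 1.75 + 18.6 + 1.31 + 1.17 = 22.83 kΩ.
By the voltage-divider rule, V = 29.4 × 18.60/22.83 = 23.95 V.

V ≈ 24.0 V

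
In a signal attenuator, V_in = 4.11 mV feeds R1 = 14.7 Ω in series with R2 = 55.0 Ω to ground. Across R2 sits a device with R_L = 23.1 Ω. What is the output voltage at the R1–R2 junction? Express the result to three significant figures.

V_out ≈ 2.16 mV

First combine the lower leg with the load: R2 ‖ R_L = 16.27 Ω.
Voltage divider with the loaded lower leg: V_out = 4.11 × 16.27/(14.7 + 16.27) = 4.11 × 0.5253 = 2.159 mV.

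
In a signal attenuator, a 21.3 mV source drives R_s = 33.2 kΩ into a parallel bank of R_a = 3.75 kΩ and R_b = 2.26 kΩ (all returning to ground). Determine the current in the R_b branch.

I ≈ 0.384 µA

Parallel bank: R_p = 1/(1/3.75 + 1/2.26) = 1.410 kΩ.
Node voltage V_A = V_s · R_p/(R_s + R_p) = 21.3 × 0.04074 = 0.8678 mV.
I(R_b) = V_A / R_b = 0.8678/2.26 = 0.3840 µA.
(Check via current divider: I_total = 0.6154 µA; share G_k/ΣG = 0.6240 → same result.)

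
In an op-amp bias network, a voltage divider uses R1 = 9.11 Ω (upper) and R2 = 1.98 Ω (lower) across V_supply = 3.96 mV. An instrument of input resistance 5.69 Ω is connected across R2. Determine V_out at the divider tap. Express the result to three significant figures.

The load sits in parallel with R2, giving an effective lower resistance R2' = R2·R_L/(R2+R_L) = 1.469 Ω.
Voltage divider with the loaded lower leg: V_out = 3.96 × 1.469/(9.11 + 1.469) = 3.96 × 0.1388 = 0.5498 mV.

V_out ≈ 0.550 mV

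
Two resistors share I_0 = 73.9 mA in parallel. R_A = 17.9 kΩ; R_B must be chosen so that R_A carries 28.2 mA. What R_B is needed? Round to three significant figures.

R_B ≈ 11.0 kΩ

The fraction through R_A equals R_B/(R_A+R_B).
With f = 0.3816, R_B = R_A · f/(1−f) = 17.9 × 0.6171 = 11.05 kΩ.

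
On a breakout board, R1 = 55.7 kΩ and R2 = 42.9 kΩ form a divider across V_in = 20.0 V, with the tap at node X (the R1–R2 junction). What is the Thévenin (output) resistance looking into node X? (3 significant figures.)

R_th ≈ 24.2 kΩ

With V_in suppressed (replaced by a short), R_th = R1 ‖ R2 = (55.70 × 42.9)/(55.70 + 42.9) = 24.23 kΩ.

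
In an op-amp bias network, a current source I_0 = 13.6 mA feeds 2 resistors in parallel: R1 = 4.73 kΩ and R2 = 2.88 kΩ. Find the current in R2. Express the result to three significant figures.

With just two branches, the current splits inversely with resistance.
I(R2) = 13.6 × 4.73/(4.73 + 2.88) = 13.6 × 0.6216 = 8.453 mA.

I ≈ 8.45 mA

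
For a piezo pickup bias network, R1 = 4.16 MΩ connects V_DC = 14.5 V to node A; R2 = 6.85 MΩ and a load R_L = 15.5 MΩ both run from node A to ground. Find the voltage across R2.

First combine the lower leg with the load: R2 ‖ R_L = 4.751 MΩ.
Now apply the divider: V_out = 14.5 × 0.5331 = 7.731 V.
(Unloaded it would be 9.02 V; the load pulls it down.)

V_out ≈ 7.73 V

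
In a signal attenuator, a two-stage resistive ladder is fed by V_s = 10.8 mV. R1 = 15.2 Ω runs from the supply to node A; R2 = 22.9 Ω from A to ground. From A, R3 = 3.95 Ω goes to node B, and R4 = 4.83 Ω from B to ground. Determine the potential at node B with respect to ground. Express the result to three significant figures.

V_B ≈ 1.75 mV

Looking into the second stage from A: R3 + R4 = 8.780 Ω appears in parallel with R2.
Effective lower resistance at A: R2 ‖ 8.780 = 6.347 Ω.
V_A = 10.8 × 6.347/(15.2 + 6.347) = 3.181 mV.
V_B = V_A × 0.5501 = 1.750 mV.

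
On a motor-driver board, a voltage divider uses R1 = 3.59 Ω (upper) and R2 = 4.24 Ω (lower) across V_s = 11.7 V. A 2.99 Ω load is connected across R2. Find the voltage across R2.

The load sits in parallel with R2, giving an effective lower resistance R2' = R2·R_L/(R2+R_L) = 1.753 Ω.
Then V_out = V_s · R2'/(R1 + R2') = 11.7 × 1.753/5.343 = 3.839 V.

V_out ≈ 3.84 V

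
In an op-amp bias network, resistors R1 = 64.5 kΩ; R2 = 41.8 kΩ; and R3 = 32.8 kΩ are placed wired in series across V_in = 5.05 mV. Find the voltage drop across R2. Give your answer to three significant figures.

Total series resistance ΣR = 64.5 + 41.8 + 32.8 = 139.1 kΩ.
By the voltage-divider rule, V = 5.05 × 41.80/139.1 = 1.518 mV.

V ≈ 1.52 mV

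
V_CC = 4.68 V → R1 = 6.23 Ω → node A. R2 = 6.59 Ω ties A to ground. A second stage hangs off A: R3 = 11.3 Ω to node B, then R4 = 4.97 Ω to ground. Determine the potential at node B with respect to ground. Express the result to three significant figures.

Looking into the second stage from A: R3 + R4 = 16.27 Ω appears in parallel with R2.
Effective lower resistance at A: R2 ‖ 16.27 = 4.690 Ω.
V_A = 4.68 × 4.690/(6.23 + 4.690) = 2.010 V.
V_B = V_A × 0.3055 = 0.6140 V.

V_B ≈ 0.614 V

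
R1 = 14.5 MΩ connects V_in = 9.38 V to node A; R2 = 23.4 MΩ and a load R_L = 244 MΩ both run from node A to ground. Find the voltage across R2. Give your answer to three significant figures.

R2 ‖ R_L = (23.4 × 244)/(23.4 + 244) = 21.35 MΩ.
Then V_out = V_in · R2'/(R1 + R2') = 9.38 × 21.35/35.85 = 5.586 V.

V_out ≈ 5.59 V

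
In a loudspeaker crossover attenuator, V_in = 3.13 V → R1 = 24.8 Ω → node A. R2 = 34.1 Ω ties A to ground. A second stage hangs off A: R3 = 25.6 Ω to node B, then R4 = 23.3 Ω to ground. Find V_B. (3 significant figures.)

V_B ≈ 0.667 V

Node A sees R2 in parallel with the series input of stage 2, R3 + R4 = 48.90 Ω.
R2 ‖ (R3+R4) = 20.09 Ω.
First divider: V_A = V_in · 20.09/(24.8 + 20.09) = 1.401 V.
Then the unloaded second divider: V_B = V_A × R4/(R3+R4) = 1.401 × 0.4765 = 0.6675 V.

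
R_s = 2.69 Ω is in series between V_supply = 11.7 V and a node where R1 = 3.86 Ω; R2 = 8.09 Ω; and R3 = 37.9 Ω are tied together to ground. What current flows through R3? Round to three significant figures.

Equivalent of the parallel group: R_p = 2.445 Ω.
V_A by voltage divider: V_A = 11.7 × 2.445/(2.69 + 2.445) = 5.570 V.
Branch current I = V_A/R3 = 5.570/37.9 = 0.1470 A.
(Equivalently: I_total = 2.279 A, then current-divider fraction G_k/ΣG = 0.06450.)

I ≈ 0.147 A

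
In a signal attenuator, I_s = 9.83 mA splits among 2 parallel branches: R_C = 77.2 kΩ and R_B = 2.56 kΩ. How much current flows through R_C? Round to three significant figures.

For two parallel branches, I_k = I_s · (other R)/(sum of R).
I(R_C) = 9.83 × 2.56/(77.2 + 2.56) = 9.83 × 0.03210 = 0.3155 mA.

I ≈ 0.316 mA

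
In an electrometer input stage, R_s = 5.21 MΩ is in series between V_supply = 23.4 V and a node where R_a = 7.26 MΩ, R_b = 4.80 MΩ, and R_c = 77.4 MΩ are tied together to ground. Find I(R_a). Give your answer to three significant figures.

I ≈ 1.12 µA

Equivalent of the parallel group: R_p = 2.786 MΩ.
V_A by voltage divider: V_A = 23.4 × 2.786/(5.21 + 2.786) = 8.152 V.
I(R_a) = V_A / R_a = 8.152/7.26 = 1.123 µA.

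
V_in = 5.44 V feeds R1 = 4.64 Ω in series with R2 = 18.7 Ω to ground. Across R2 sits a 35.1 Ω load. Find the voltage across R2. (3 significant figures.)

V_out ≈ 3.94 V

R2 ‖ R_L = (18.7 × 35.1)/(18.7 + 35.1) = 12.20 Ω.
Voltage divider with the loaded lower leg: V_out = 5.44 × 12.20/(4.64 + 12.20) = 5.44 × 0.7245 = 3.941 V.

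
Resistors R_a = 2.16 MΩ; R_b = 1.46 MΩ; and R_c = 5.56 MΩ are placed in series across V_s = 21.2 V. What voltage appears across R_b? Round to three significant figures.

Total series resistance ΣR = 2.16 + 1.46 + 5.56 = 9.180 MΩ.
By the voltage-divider rule, V = 21.2 × 1.460/9.180 = 3.372 V.

V ≈ 3.37 V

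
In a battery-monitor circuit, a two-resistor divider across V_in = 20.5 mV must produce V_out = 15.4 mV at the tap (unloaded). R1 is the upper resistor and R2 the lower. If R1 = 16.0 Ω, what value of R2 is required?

R2 ≈ 48.3 Ω

The divider ratio is R2/(R1+R2) = 15.4/20.5 = 0.7512.
R2 = R1 · 0.7512/(1 − 0.7512) = 48.31 Ω.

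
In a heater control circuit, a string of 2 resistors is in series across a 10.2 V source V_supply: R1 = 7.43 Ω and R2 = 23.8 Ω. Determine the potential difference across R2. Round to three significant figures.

V ≈ 7.77 V

Series total: ΣR = 7.43 + 23.8 = 31.23 Ω.
Voltage divider: V = V_supply · (23.80 / 31.23) = 10.2 × 0.7621 = 7.773 V.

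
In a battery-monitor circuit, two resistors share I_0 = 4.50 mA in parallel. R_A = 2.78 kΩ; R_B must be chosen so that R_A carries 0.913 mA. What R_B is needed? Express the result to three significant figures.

R_B ≈ 0.708 kΩ

The fraction through R_A equals R_B/(R_A+R_B).
With f = 0.2029, R_B = R_A · f/(1−f) = 2.78 × 0.2545 = 0.7076 kΩ.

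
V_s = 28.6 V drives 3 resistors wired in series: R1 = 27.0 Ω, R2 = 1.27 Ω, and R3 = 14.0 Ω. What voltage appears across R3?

V ≈ 9.47 V

ΣR = 27.0 + 1.27 + 14.0 = 42.27 Ω.
By the voltage-divider rule, V = 28.6 × 14.00/42.27 = 9.472 V.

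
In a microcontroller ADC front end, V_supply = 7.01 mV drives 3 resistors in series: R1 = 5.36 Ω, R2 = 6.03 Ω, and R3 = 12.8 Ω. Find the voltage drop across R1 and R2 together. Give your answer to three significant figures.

V ≈ 3.30 mV

ΣR = 5.36 + 6.03 + 12.8 = 24.19 Ω.
R_{R1..R2} = 5.36 + 6.03 = 11.39 Ω.
Voltage divider: V = V_supply · (11.39 / 24.19) = 7.01 × 0.4709 = 3.301 mV.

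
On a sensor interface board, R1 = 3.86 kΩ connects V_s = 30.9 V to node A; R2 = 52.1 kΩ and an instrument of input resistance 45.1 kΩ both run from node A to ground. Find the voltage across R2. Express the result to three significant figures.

The load sits in parallel with R2, giving an effective lower resistance R2' = R2·R_L/(R2+R_L) = 24.17 kΩ.
Now apply the divider: V_out = 30.9 × 0.8623 = 26.65 V.

V_out ≈ 26.6 V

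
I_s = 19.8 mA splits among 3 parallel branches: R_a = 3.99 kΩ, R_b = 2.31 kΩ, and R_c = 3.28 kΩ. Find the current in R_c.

Conductances: ΣG = 1/3.99 + 1/2.31 + 1/3.28 = 0.9884 (1/kΩ).
R_c takes the fraction G_k/ΣG = 0.3049/0.9884 = 0.3085, so I = 19.8 × 0.3085 = 6.107 mA.

I ≈ 6.11 mA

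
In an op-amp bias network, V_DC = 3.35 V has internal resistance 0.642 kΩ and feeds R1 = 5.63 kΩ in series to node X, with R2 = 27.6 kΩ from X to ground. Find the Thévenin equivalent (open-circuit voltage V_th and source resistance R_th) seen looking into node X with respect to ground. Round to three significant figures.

R1' = 0.642 + 5.63 = 6.272 kΩ (source resistance + R1).
V_th is the unloaded tap voltage: V_DC · R2/(R1'+R2) = 3.35 × 0.8148 = 2.730 V.
With V_DC suppressed (replaced by a short), R_th = R1' ‖ R2 = (6.272 × 27.6)/(6.272 + 27.6) = 5.111 kΩ.

V_th ≈ 2.73 V, R_th ≈ 5.11 kΩ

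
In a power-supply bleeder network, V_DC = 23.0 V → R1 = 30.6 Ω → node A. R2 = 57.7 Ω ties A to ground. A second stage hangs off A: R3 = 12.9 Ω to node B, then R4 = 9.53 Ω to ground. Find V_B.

V_B ≈ 3.38 V

Looking into the second stage from A: R3 + R4 = 22.43 Ω appears in parallel with R2.
R2 ‖ (R3+R4) = 16.15 Ω.
So V_A = 23.0 × 0.3455 = 7.946 V.
Then the unloaded second divider: V_B = V_A × R4/(R3+R4) = 7.946 × 0.4249 = 3.376 V.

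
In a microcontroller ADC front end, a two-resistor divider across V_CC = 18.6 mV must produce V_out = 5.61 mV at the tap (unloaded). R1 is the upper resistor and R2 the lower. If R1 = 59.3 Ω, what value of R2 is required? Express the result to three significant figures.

Required fraction k = V_out/V_CC = 0.3016.
So R2 = R1 · V_out/(V_CC − V_out) = 59.3 × 5.61/(18.6 − 5.61) = 59.3 × 0.4319 = 25.61 Ω.

R2 ≈ 25.6 Ω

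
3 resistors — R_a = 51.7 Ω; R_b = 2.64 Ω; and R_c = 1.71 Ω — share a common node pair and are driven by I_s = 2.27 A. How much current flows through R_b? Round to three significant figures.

Total conductance ΣG = 1/51.7 + 1/2.64 + 1/1.71 = 0.9829 (units of 1/Ω).
Current divider: I(R_b) = I_s · G_k/ΣG = 2.27 × (0.3788/0.9829) = 2.27 × 0.3854 = 0.8748 A.

I ≈ 0.875 A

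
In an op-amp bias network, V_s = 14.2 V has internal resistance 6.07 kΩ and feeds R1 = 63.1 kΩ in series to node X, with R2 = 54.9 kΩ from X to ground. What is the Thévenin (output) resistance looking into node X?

R1' = 6.07 + 63.1 = 69.17 kΩ (source resistance + R1).
Looking into X with the source shorted: R_th = R1'·R2/(R1'+R2) = 69.17 × 54.9/124.1 = 30.61 kΩ.

R_th ≈ 30.6 kΩ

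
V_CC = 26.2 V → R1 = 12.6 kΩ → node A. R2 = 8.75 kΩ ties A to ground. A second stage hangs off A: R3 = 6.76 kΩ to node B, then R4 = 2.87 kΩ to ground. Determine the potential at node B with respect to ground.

The second stage (R3 + R4 = 9.630 kΩ) loads node A in parallel with R2.
R2 ‖ (R3+R4) = 4.584 kΩ.
First divider: V_A = V_CC · 4.584/(12.6 + 4.584) = 6.990 V.
V_B = V_A × 0.2980 = 2.083 V.

V_B ≈ 2.08 V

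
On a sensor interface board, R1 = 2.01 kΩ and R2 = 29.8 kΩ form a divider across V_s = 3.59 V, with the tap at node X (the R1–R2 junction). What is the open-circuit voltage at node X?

Open-circuit (no load on X): V_th = V_s · R2/(R1 + R2) = 3.59 × 29.8/(2.010 + 29.8) = 3.363 V.

V_th ≈ 3.36 V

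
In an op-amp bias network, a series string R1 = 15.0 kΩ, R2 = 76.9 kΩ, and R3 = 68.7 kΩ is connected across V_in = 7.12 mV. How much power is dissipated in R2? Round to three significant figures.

Series current I = V_in/ΣR = 7.12/160.6 = 0.04433 µA.
P = I²R = 0.001965 × 76.9 = 0.1511 nW.

P ≈ 0.151 nW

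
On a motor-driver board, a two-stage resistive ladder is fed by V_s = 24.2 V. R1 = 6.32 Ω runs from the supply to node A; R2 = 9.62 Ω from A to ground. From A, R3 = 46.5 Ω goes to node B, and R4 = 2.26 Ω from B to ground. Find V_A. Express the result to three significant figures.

The second stage (R3 + R4 = 48.76 Ω) loads node A in parallel with R2.
Effective lower resistance at A: R2 ‖ 48.76 = 8.035 Ω.
First divider: V_A = V_s · 8.035/(6.32 + 8.035) = 13.55 V.

V_A ≈ 13.5 V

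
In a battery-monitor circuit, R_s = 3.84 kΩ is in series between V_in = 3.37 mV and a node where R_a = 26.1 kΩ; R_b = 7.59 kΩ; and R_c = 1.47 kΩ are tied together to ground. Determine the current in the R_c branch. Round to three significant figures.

Equivalent of the parallel group: R_p = 1.176 kΩ.
Node voltage V_A = V_in · R_p/(R_s + R_p) = 3.37 × 0.2345 = 0.7901 mV.
Branch current I = V_A/R_c = 0.7901/1.47 = 0.5375 µA.

I ≈ 0.537 µA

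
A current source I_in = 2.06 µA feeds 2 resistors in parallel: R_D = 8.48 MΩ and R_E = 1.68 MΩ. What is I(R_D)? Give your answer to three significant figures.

I ≈ 0.341 µA

Two-branch current divider: I_k = I_in · R_other/(R_1 + R_2).
So I = 2.06 × 1.68/10.16 = 0.3406 µA.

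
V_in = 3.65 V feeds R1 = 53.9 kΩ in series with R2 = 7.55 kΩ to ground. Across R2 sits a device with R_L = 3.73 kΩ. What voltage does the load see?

V_out ≈ 0.162 V

First combine the lower leg with the load: R2 ‖ R_L = 2.497 kΩ.
Now apply the divider: V_out = 3.65 × 0.04427 = 0.1616 V.
(Unloaded it would be 0.448 V; the load pulls it down.)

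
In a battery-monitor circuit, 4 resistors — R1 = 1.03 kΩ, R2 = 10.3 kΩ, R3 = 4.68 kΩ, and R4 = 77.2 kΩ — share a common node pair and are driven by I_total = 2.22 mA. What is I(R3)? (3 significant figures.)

ΣG = 1/1.03 + 1/10.3 + 1/4.68 + 1/77.2 = 1.295.
R3 takes the fraction G_k/ΣG = 0.2137/1.295 = 0.1651, so I = 2.22 × 0.1651 = 0.3664 mA.

I ≈ 0.366 mA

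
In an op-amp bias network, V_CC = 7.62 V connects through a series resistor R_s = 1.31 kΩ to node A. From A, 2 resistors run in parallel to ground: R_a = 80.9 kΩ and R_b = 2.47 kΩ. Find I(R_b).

I ≈ 1.99 mA

Combine the parallel branches: R_p = (1/80.9 + 1/2.47)⁻¹ = 2.397 kΩ.
Node voltage V_A = V_CC · R_p/(R_s + R_p) = 7.62 × 0.6466 = 4.927 V.
Branch current I = V_A/R_b = 4.927/2.47 = 1.995 mA.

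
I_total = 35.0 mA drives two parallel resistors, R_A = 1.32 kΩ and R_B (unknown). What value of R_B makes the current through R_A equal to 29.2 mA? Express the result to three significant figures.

In a two-way split, I_A/I_total = R_B/(R_A + R_B).
With f = 0.8343, R_B = R_A · f/(1−f) = 1.32 × 5.034 = 6.646 kΩ.

R_B ≈ 6.65 kΩ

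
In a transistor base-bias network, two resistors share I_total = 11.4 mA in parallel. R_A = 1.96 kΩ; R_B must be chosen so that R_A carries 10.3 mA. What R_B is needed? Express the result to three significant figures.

R_B ≈ 18.4 kΩ

In a two-way split, I_A/I_total = R_B/(R_A + R_B).
With f = 0.9035, R_B = R_A · f/(1−f) = 1.96 × 9.364 = 18.35 kΩ.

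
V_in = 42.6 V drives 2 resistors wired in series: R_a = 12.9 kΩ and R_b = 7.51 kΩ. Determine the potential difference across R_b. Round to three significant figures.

Series total: ΣR = 12.9 + 7.51 = 20.41 kΩ.
Voltage divider: V = V_in · (7.510 / 20.41) = 42.6 × 0.3680 = 15.67 V.

V ≈ 15.7 V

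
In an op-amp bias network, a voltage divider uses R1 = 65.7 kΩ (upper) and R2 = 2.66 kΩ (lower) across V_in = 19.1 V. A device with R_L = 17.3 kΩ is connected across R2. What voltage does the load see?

The load sits in parallel with R2, giving an effective lower resistance R2' = R2·R_L/(R2+R_L) = 2.306 kΩ.
Then V_out = V_in · R2'/(R1 + R2') = 19.1 × 2.306/68.01 = 0.6475 V.
(Unloaded it would be 0.743 V; the load pulls it down.)

V_out ≈ 0.648 V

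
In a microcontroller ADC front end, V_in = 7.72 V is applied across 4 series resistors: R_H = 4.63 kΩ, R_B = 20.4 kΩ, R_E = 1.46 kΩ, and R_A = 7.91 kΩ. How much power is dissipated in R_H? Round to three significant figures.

P ≈ 0.233 mW

The common current is I = 7.72/34.40 = 0.2244 mA.
P(R_H) = I²·R_H = (0.2244)² × 4.63 = 0.2332 mW.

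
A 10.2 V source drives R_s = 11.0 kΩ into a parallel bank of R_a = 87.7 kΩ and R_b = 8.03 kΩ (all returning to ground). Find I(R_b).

I ≈ 0.509 mA

Parallel bank: R_p = 1/(1/87.7 + 1/8.03) = 7.356 kΩ.
V_A by voltage divider: V_A = 10.2 × 7.356/(11.0 + 7.356) = 4.088 V.
Branch current I = V_A/R_b = 4.088/8.03 = 0.5091 mA.
(Check via current divider: I_total = 0.5557 mA; share G_k/ΣG = 0.9161 → same result.)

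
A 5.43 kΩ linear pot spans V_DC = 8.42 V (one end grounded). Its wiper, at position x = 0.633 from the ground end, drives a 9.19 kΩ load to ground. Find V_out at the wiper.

V_out ≈ 4.69 V

The pot divides into 1.993 kΩ above the wiper and 3.437 kΩ below.
(x·R_p) ‖ R_L = 2.502 kΩ.
Loaded-divider output: V_out = 8.42 × 0.5566 = 4.687 V.
(Unloaded: V_out = x·V_DC = 5.33 V.)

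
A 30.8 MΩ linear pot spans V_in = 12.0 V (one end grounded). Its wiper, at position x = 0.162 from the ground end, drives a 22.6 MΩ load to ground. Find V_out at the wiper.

Lower segment x·R_p = 4.990 MΩ; upper segment (1−x)·R_p = 25.81 MΩ.
Lower segment in parallel with the load: 4.990 ‖ 22.6 = 4.087 MΩ.
Then V_out = V_in · 4.087/(25.81 + 4.087) = 1.640 V.

V_out ≈ 1.64 V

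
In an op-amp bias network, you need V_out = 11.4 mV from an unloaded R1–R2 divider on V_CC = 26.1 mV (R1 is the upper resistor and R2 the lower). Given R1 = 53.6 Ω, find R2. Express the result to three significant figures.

The divider ratio is R2/(R1+R2) = 11.4/26.1 = 0.4368.
Rearranging, R2 = R1·k/(1−k) = 53.6 × 0.7755 = 41.57 Ω.

R2 ≈ 41.6 Ω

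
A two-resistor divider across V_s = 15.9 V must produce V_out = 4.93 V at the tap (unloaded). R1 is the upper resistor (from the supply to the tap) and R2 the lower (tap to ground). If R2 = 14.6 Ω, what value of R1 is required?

Required fraction k = V_out/V_s = 0.3101.
So R1 = R2 · (V_s/V_out − 1) = 14.6 × (15.9/4.93 − 1) = 14.6 × 2.225 = 32.49 Ω.

R1 ≈ 32.5 Ω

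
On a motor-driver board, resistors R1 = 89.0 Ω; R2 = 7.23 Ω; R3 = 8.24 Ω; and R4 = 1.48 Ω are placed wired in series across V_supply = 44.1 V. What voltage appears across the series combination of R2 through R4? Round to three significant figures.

Total series resistance ΣR = 89.0 + 7.23 + 8.24 + 1.48 = 106.0 Ω.
R_{R2..R4} = 7.23 + 8.24 + 1.48 = 16.95 Ω.
By the voltage-divider rule, V = 44.1 × 16.95/106.0 = 7.055 V.

V ≈ 7.06 V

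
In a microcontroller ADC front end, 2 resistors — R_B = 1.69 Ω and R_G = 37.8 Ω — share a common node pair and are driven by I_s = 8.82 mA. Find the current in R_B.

I ≈ 8.44 mA

For two parallel branches, I_k = I_s · (other R)/(sum of R).
So I = 8.82 × 37.8/39.49 = 8.443 mA.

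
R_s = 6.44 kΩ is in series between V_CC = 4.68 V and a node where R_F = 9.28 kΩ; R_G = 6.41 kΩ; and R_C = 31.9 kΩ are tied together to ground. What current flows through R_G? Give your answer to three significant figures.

Parallel bank: R_p = 1/(1/9.28 + 1/6.41 + 1/31.9) = 3.389 kΩ.
Node voltage V_A = V_CC · R_p/(R_s + R_p) = 4.68 × 0.3448 = 1.614 V.
I(R_G) = V_A / R_G = 1.614/6.41 = 0.2517 mA.
(Check via current divider: I_total = 0.4762 mA; share G_k/ΣG = 0.5286 → same result.)

I ≈ 0.252 mA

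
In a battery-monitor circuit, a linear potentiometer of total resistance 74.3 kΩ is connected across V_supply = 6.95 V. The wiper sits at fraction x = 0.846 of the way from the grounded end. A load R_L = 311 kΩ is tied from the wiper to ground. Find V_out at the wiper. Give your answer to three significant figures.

V_out ≈ 5.70 V

The pot divides into 11.44 kΩ above the wiper and 62.86 kΩ below.
R_L loads the lower segment: effective lower R = 52.29 kΩ.
Then V_out = V_supply · 52.29/(11.44 + 52.29) = 5.702 V.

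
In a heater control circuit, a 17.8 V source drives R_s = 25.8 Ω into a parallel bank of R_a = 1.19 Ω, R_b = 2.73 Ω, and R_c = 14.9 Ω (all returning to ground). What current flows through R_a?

Combine the parallel branches: R_p = (1/1.19 + 1/2.73 + 1/14.9)⁻¹ = 0.7851 Ω.
Node voltage V_A = V_in · R_p/(R_s + R_p) = 17.8 × 0.02953 = 0.5257 V.
I(R_a) = V_A / R_a = 0.5257/1.19 = 0.4417 A.
(Check via current divider: I_total = 0.6695 A; share G_k/ΣG = 0.6597 → same result.)

I ≈ 0.442 A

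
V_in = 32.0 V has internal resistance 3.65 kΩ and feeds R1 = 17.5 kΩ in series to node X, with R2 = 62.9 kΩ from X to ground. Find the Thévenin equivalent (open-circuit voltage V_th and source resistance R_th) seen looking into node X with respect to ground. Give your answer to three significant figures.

V_th ≈ 23.9 V, R_th ≈ 15.8 kΩ

R1' = 3.65 + 17.5 = 21.15 kΩ (source resistance + R1).
V_th is the unloaded tap voltage: V_in · R2/(R1'+R2) = 32.0 × 0.7484 = 23.95 V.
Zeroing V_in shorts the top of R1' to ground, so R_th = R1' ‖ R2 = 15.83 kΩ.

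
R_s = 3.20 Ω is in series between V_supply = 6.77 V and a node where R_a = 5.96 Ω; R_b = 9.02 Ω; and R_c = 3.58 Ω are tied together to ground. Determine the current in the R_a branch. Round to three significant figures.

I ≈ 0.408 A

Equivalent of the parallel group: R_p = 1.792 Ω.
V_A = 6.77 × 1.792/4.992 = 2.430 V.
Branch current I = V_A/R_a = 2.430/5.96 = 0.4078 A.
(Check via current divider: I_total = 1.356 A; share G_k/ΣG = 0.3007 → same result.)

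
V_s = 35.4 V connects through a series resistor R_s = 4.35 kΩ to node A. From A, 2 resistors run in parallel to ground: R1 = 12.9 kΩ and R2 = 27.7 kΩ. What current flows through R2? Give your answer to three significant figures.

I ≈ 0.855 mA

Combine the parallel branches: R_p = (1/12.9 + 1/27.7)⁻¹ = 8.801 kΩ.
Node voltage V_A = V_s · R_p/(R_s + R_p) = 35.4 × 0.6692 = 23.69 V.
Branch current I = V_A/R2 = 23.69/27.7 = 0.8553 mA.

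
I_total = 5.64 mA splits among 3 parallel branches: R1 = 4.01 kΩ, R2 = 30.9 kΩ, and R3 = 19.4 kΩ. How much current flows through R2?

Total conductance ΣG = 1/4.01 + 1/30.9 + 1/19.4 = 0.3333 (units of 1/kΩ).
R2 takes the fraction G_k/ΣG = 0.03236/0.3333 = 0.09710, so I = 5.64 × 0.09710 = 0.5477 mA.

I ≈ 0.548 mA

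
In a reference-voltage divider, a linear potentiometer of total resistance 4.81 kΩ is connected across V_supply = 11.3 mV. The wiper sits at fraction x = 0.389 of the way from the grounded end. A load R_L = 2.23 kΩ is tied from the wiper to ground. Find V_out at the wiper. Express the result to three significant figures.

Lower segment x·R_p = 1.871 kΩ; upper segment (1−x)·R_p = 2.939 kΩ.
Lower segment in parallel with the load: 1.871 ‖ 2.23 = 1.017 kΩ.
V_out = 11.3 × 1.017/(2.939 + 1.017) = 2.906 mV.

V_out ≈ 2.91 mV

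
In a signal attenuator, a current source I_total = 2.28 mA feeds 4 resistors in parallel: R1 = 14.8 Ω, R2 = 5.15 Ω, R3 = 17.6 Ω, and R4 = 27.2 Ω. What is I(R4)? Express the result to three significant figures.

I ≈ 0.236 mA

Conductances: ΣG = 1/14.8 + 1/5.15 + 1/17.6 + 1/27.2 = 0.3553 (1/Ω).
By the current-divider rule, I = I_total · G_k/ΣG = 2.28 × 0.1035 = 0.2359 mA.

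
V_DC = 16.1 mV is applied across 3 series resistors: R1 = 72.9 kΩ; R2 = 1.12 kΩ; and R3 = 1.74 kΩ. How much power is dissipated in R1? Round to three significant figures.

P ≈ 3.29 nW

Series current I = V_DC/ΣR = 16.1/75.76 = 0.2125 µA.
P = I²R = 0.04516 × 72.9 = 3.292 nW.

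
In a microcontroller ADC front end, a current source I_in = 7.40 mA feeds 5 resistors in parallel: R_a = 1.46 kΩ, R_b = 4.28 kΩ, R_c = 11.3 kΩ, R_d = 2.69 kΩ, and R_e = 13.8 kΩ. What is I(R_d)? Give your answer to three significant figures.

Conductances: ΣG = 1/1.46 + 1/4.28 + 1/11.3 + 1/2.69 + 1/13.8 = 1.451 (1/kΩ).
By the current-divider rule, I = I_in · G_k/ΣG = 7.40 × 0.2562 = 1.896 mA.

I ≈ 1.90 mA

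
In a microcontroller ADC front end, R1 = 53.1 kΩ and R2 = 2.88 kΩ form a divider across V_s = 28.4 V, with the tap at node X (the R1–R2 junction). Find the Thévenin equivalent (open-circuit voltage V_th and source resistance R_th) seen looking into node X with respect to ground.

V_th ≈ 1.46 V, R_th ≈ 2.73 kΩ

V_th is the unloaded tap voltage: V_s · R2/(R1+R2) = 28.4 × 0.05145 = 1.461 V.
With V_s suppressed (replaced by a short), R_th = R1 ‖ R2 = (53.10 × 2.88)/(53.10 + 2.88) = 2.732 kΩ.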